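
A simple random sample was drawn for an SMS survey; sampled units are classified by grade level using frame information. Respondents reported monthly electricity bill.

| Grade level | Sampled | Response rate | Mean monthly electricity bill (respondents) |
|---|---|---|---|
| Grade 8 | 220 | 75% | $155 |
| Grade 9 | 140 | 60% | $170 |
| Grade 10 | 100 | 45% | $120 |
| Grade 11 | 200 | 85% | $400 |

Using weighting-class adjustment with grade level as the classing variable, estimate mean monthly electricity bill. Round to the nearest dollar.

$227

Weighting each respondent by the inverse class response rate inflates each class back to its sampled size, so the class weight is n_sampled:
  Grade 8: 220 × 155 = 34,100
  Grade 9: 140 × 170 = 23,800
  Grade 10: 100 × 120 = 12,000
  Grade 11: 200 × 400 = 80,000
Adjusted estimate = 149,900 / 660 = 227.121 → $227.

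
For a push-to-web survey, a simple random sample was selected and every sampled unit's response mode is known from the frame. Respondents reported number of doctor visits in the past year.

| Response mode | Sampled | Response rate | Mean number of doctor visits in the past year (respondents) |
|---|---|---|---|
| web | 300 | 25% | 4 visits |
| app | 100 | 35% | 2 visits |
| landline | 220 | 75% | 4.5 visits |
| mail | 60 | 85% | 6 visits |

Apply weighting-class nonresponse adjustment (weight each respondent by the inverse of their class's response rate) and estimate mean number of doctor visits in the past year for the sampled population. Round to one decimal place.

4.0

Weighting each respondent by the inverse class response rate inflates each class back to its sampled size, so the class weight is n_sampled:
  web: 300 × 4 = 1200
  app: 100 × 2 = 200
  landline: 220 × 4.5 = 990
  mail: 60 × 6 = 360
Adjusted estimate = 2750 / 680 = 4.04412 → 4.0.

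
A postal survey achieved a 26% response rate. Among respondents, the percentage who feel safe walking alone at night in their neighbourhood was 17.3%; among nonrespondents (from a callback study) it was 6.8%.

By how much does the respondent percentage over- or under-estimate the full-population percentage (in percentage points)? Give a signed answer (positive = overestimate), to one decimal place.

+7.8 percentage points

Nonresponse fraction = 1 − 0.26 = 0.74.
Bias = (nonresponse fraction) × (respondent percentage − nonrespondent percentage)
     = 0.74 × (17.3 − 6.8) = 0.74 × 10.5 = 7.77.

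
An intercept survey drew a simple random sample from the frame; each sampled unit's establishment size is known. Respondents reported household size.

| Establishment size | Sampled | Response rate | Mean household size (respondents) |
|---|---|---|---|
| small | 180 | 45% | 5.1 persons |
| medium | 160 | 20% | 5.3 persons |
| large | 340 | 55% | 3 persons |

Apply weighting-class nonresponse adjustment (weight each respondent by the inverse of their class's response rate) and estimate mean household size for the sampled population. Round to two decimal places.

4.10

Each respondent's weight = sampled/responded in their class; summing within a class gives n_sampled, so:
  small: 180 × 5.1 = 918
  medium: 160 × 5.3 = 848
  large: 340 × 3 = 1020
Adjusted estimate = 2786 / 680 = 4.09706 → 4.10.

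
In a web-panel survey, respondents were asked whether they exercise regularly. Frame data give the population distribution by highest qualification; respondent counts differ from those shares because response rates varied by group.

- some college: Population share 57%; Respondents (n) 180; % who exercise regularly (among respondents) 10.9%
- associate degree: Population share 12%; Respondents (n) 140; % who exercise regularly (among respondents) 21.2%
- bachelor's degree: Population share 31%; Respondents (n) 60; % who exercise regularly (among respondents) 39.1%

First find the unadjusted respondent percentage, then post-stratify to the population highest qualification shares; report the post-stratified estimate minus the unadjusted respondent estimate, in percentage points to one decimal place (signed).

Without adjustment, the pooled respondent share is:
  (180/380)×10.9 + (140/380)×21.2 + (60/380)×39.1 = 19.1474%
Reweighting by population highest qualification shares:
  0.57×10.9 + 0.12×21.2 + 0.31×39.1 = 20.878%
Difference = 20.878 − 19.1474 = 1.7306 pp.

+1.7 percentage points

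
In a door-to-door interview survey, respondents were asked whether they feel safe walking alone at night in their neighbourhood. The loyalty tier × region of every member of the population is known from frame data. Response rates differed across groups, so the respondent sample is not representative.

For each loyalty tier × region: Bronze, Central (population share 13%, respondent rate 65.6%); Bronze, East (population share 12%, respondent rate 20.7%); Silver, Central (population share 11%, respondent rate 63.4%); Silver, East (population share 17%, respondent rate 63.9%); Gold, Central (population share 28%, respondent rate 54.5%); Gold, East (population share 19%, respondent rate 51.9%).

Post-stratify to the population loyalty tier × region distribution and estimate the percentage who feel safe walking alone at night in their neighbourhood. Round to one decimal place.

Reweight to the known loyalty tier × region distribution:
  Bronze, Central: 0.13 × 65.6 = 8.528
  Bronze, East: 0.12 × 20.7 = 2.484
  Silver, Central: 0.11 × 63.4 = 6.974
  Silver, East: 0.17 × 63.9 = 10.863
  Gold, Central: 0.28 × 54.5 = 15.26
  Gold, East: 0.19 × 51.9 = 9.861
Post-stratified estimate = 53.97 → 54.0%.

54.0%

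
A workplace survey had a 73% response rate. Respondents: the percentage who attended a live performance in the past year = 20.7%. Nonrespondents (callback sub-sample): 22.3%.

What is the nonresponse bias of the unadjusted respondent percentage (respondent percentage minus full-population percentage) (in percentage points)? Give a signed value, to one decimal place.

-0.4 percentage points

Nonresponse fraction = 1 − 0.73 = 0.27.
Bias = (nonresponse fraction) × (respondent percentage − nonrespondent percentage)
     = 0.27 × (20.7 − 22.3) = 0.27 × -1.6 = -0.432.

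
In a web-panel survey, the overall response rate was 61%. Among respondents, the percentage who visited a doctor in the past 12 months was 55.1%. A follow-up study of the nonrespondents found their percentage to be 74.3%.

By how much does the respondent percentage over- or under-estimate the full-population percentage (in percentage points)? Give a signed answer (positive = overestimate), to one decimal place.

-7.5 percentage points

Nonresponse fraction = 1 − 0.61 = 0.39.
Bias = (nonresponse fraction) × (respondent percentage − nonrespondent percentage)
     = 0.39 × (55.1 − 74.3) = 0.39 × -19.2 = -7.488.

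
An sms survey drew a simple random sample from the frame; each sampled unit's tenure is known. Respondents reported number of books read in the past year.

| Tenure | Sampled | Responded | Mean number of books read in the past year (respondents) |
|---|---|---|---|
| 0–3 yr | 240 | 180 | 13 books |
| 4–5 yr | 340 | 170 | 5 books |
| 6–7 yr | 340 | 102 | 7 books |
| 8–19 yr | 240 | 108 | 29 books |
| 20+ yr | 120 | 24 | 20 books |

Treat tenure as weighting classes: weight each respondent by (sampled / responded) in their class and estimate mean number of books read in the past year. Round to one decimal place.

12.9

Class response rates: 0–3 yr 180/240 = 75%, 4–5 yr 170/340 = 50%, 6–7 yr 102/340 = 30%, 8–19 yr 108/240 = 45%, 20+ yr 24/120 = 20%.
Inverse-response-rate weighting restores each class to its sampled count, so class totals weight by n_sampled:
  0–3 yr: 240 × 13 = 3120
  4–5 yr: 340 × 5 = 1700
  6–7 yr: 340 × 7 = 2380
  8–19 yr: 240 × 29 = 6960
  20+ yr: 120 × 20 = 2400
Adjusted estimate = 16,560 / 1,280 = 12.9375 → 12.9.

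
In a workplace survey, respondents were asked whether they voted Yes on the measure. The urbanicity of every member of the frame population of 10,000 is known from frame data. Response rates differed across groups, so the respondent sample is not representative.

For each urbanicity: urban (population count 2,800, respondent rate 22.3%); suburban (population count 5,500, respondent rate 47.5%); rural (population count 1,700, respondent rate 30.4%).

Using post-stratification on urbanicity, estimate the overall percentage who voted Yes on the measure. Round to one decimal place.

37.5%

Each cell contributes population-share × respondent value:
  urban: (2,800/10,000) × 22.3 = 6.244
  suburban: (5,500/10,000) × 47.5 = 26.125
  rural: (1,700/10,000) × 30.4 = 5.168
Post-stratified estimate = 37.537 → 37.5%.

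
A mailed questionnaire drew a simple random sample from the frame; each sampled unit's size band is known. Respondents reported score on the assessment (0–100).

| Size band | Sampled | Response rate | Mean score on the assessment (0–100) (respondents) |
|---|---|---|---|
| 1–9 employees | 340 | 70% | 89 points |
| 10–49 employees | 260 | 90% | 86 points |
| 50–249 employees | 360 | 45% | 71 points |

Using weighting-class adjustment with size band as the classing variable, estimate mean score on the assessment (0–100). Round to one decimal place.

81.4

With weight = n_sampled/n_responded per class, the weighted class total is n_sampled:
  1–9 employees: 340 × 89 = 30,260
  10–49 employees: 260 × 86 = 22,360
  50–249 employees: 360 × 71 = 25,560
Adjusted estimate = 78,180 / 960 = 81.4375 → 81.4.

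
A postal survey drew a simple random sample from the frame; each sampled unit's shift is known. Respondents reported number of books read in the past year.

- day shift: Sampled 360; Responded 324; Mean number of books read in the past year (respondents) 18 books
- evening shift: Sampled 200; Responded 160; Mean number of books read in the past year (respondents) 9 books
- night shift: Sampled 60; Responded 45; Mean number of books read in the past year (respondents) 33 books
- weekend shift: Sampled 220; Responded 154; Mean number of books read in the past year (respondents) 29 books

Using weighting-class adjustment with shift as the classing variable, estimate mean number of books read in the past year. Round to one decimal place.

Response rates by class: day shift 324/360 = 90%, evening shift 160/200 = 80%, night shift 45/60 = 75%, weekend shift 154/220 = 70%.
Inverse-response-rate weighting restores each class to its sampled count, so class totals weight by n_sampled:
  day shift: 360 × 18 = 6480
  evening shift: 200 × 9 = 1800
  night shift: 60 × 33 = 1980
  weekend shift: 220 × 29 = 6380
Adjusted estimate = 16,640 / 840 = 19.8095 → 19.8.

19.8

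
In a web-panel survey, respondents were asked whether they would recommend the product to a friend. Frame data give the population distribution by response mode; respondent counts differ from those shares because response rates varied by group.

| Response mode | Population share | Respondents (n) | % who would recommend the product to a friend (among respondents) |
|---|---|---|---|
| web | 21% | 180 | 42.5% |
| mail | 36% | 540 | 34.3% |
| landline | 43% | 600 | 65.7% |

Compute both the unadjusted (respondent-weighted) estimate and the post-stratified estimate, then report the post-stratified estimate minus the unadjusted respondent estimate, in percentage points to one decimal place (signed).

-0.2 percentage points

Unadjusted (pooled respondent) estimate weights by respondent counts:
  (180/1320)×42.5 + (540/1320)×34.3 + (600/1320)×65.7 = 49.6909%
Post-stratified estimate weights by population shares:
  0.21×42.5 + 0.36×34.3 + 0.43×65.7 = 49.524%
Difference = 49.524 − 49.6909 = -0.1669 pp.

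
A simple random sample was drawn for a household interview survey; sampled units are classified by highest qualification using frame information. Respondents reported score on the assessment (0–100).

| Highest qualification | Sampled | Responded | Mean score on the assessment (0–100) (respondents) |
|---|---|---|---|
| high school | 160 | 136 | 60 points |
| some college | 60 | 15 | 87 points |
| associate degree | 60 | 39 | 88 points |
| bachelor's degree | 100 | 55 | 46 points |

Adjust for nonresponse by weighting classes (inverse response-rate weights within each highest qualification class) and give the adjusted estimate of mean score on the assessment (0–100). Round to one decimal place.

65.0

Class response rates: high school 136/160 = 85%, some college 15/60 = 25%, associate degree 39/60 = 65%, bachelor's degree 55/100 = 55%.
Each respondent's weight = sampled/responded in their class; summing within a class gives n_sampled, so:
  high school: 160 × 60 = 9600
  some college: 60 × 87 = 5220
  associate degree: 60 × 88 = 5280
  bachelor's degree: 100 × 46 = 4600
Adjusted estimate = 24,700 / 380 = 65 → 65.0.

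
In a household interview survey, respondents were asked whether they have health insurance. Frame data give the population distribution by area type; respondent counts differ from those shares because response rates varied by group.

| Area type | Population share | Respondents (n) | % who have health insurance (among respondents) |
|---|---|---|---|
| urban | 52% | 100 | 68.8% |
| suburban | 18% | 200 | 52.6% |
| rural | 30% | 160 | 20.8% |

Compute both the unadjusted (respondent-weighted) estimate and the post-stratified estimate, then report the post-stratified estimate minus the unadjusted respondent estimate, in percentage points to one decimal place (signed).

Unadjusted (pooled respondent) estimate weights by respondent counts:
  (100/460)×68.8 + (200/460)×52.6 + (160/460)×20.8 = 45.0609%
Post-stratified estimate weights by population shares:
  0.52×68.8 + 0.18×52.6 + 0.3×20.8 = 51.484%
Difference = 51.484 − 45.0609 = 6.4231 pp.

+6.4 percentage points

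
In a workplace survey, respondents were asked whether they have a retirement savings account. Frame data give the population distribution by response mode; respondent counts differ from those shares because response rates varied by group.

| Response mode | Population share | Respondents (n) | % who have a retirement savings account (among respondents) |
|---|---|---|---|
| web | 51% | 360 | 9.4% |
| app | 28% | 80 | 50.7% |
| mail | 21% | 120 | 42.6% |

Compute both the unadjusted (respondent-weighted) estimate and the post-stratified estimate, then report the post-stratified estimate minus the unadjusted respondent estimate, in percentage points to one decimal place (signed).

+5.5 percentage points

Naive respondent-only estimate (weights = respondent counts):
  (360/560)×9.4 + (80/560)×50.7 + (120/560)×42.6 = 22.4143%
Post-stratified estimate weights by population shares:
  0.51×9.4 + 0.28×50.7 + 0.21×42.6 = 27.936%
Difference = 27.936 − 22.4143 = 5.5217 pp.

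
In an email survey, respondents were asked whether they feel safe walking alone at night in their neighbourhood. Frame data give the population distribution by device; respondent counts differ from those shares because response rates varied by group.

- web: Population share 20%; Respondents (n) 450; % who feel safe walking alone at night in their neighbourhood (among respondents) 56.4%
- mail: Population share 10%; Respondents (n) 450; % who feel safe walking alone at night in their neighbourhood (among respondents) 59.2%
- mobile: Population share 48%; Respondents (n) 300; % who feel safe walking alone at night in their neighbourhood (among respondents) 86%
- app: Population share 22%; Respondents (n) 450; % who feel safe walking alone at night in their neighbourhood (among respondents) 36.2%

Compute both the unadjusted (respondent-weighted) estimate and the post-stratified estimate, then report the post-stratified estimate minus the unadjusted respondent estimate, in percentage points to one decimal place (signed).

Unadjusted (pooled respondent) estimate weights by respondent counts:
  (450/1650)×56.4 + (450/1650)×59.2 + (300/1650)×86 + (450/1650)×36.2 = 57.0364%
Reweighting by population device shares:
  0.2×56.4 + 0.1×59.2 + 0.48×86 + 0.22×36.2 = 66.444%
Difference = 66.444 − 57.0364 = 9.4076 pp.

+9.4 percentage points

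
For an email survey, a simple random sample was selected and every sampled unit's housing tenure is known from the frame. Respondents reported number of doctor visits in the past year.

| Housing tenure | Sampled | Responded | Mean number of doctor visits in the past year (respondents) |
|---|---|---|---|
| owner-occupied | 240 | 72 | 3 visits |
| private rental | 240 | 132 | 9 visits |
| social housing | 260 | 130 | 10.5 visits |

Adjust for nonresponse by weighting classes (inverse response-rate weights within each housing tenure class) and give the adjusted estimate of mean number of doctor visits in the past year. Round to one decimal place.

Class response rates: owner-occupied 72/240 = 30%, private rental 132/240 = 55%, social housing 130/260 = 50%.
Weighting each respondent by the inverse class response rate inflates each class back to its sampled size, so the class weight is n_sampled:
  owner-occupied: 240 × 3 = 720
  private rental: 240 × 9 = 2160
  social housing: 260 × 10.5 = 2730
Adjusted estimate = 5610 / 740 = 7.58108 → 7.6.

7.6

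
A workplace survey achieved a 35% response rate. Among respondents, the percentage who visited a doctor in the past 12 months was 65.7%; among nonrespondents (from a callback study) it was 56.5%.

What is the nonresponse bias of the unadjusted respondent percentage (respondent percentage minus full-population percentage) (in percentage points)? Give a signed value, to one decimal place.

+6.0 percentage points

Nonresponse fraction = 1 − 0.35 = 0.65.
Bias = (nonresponse fraction) × (respondent percentage − nonrespondent percentage)
     = 0.65 × (65.7 − 56.5) = 0.65 × 9.2 = 5.98.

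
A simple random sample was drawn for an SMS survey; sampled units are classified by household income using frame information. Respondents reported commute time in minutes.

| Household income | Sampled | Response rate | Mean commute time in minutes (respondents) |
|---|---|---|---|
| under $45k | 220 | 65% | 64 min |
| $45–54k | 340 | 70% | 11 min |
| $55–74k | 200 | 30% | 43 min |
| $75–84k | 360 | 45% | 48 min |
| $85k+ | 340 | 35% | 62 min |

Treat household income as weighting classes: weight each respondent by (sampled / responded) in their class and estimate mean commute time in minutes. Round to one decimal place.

44.4

Inverse-response-rate weighting restores each class to its sampled count, so class totals weight by n_sampled:
  under $45k: 220 × 64 = 14,080
  $45–54k: 340 × 11 = 3740
  $55–74k: 200 × 43 = 8600
  $75–84k: 360 × 48 = 17,280
  $85k+: 340 × 62 = 21,080
Adjusted estimate = 64,780 / 1,460 = 44.3699 → 44.4.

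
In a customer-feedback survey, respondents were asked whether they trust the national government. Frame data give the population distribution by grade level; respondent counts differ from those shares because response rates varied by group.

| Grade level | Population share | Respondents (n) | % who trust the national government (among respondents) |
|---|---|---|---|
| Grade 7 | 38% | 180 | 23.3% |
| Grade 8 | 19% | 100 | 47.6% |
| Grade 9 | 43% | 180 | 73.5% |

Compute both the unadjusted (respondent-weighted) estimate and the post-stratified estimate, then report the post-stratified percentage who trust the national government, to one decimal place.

Unadjusted (pooled respondent) estimate weights by respondent counts:
  (180/460)×23.3 + (100/460)×47.6 + (180/460)×73.5 = 48.2261%
Post-stratifying to population shares instead:
  0.38×23.3 + 0.19×47.6 + 0.43×73.5 = 49.503%

49.5%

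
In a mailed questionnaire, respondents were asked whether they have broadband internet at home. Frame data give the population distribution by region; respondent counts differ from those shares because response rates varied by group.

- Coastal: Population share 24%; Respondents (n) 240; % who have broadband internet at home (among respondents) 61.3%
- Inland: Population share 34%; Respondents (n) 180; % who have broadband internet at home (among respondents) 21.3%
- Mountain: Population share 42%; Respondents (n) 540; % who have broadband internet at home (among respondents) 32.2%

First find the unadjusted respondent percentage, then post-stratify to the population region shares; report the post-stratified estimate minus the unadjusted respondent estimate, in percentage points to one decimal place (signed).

-2.0 percentage points

Unadjusted (pooled respondent) estimate weights by respondent counts:
  (240/960)×61.3 + (180/960)×21.3 + (540/960)×32.2 = 37.4312%
Reweighting by population region shares:
  0.24×61.3 + 0.34×21.3 + 0.42×32.2 = 35.478%
Difference = 35.478 − 37.4312 = -1.9532 pp.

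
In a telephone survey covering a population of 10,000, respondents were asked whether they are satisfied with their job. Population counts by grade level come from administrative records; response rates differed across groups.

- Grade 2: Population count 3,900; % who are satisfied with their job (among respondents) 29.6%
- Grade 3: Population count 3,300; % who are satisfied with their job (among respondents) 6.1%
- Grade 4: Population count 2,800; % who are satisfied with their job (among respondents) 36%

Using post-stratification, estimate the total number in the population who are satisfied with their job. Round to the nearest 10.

2,360

Estimated count per cell = population count × respondent percentage:
  Grade 2: 3,900 × 29.6% = 1154.4
  Grade 3: 3,300 × 6.1% = 201.3
  Grade 4: 2,800 × 36% = 1008
Estimated total = 2363.7 → 2,360.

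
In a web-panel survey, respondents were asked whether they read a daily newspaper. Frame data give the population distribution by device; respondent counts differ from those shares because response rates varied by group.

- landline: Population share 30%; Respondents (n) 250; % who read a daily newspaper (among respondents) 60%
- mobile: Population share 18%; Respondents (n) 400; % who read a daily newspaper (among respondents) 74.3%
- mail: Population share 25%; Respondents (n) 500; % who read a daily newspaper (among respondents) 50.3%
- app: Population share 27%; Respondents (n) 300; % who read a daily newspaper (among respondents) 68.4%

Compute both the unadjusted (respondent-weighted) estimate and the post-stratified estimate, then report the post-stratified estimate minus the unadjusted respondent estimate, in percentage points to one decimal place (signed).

Unadjusted (pooled respondent) estimate weights by respondent counts:
  (250/1450)×60 + (400/1450)×74.3 + (500/1450)×50.3 + (300/1450)×68.4 = 62.3379%
Post-stratifying to population shares instead:
  0.3×60 + 0.18×74.3 + 0.25×50.3 + 0.27×68.4 = 62.417%
Difference = 62.417 − 62.3379 = 0.0791 pp.

+0.1 percentage points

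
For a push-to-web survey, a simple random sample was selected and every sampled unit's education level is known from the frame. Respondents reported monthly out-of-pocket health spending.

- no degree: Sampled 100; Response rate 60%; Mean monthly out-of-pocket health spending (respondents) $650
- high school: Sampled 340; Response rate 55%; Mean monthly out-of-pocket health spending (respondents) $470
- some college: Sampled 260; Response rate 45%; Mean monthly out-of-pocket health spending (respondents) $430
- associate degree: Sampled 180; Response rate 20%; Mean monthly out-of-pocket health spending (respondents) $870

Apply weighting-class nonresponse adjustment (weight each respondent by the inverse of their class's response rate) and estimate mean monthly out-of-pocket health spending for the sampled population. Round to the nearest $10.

$560

Weighting each respondent by the inverse class response rate inflates each class back to its sampled size, so the class weight is n_sampled:
  no degree: 100 × 650 = 65,000
  high school: 340 × 470 = 159,800
  some college: 260 × 430 = 111,800
  associate degree: 180 × 870 = 156,600
Adjusted estimate = 493,200 / 880 = 560.455 → $560.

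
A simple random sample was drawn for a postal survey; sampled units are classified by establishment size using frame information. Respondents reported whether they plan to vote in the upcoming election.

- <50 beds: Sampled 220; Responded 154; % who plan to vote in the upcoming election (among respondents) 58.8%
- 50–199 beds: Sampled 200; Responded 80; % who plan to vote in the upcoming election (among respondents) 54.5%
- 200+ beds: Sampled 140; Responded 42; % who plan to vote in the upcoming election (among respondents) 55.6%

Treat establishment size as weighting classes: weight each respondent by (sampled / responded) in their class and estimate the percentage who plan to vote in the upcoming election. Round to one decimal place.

Response rates by class: <50 beds 154/220 = 70%, 50–199 beds 80/200 = 40%, 200+ beds 42/140 = 30%.
Inverse-response-rate weighting restores each class to its sampled count, so class totals weight by n_sampled:
  <50 beds: 220 × 58.8 = 12,936
  50–199 beds: 200 × 54.5 = 10,900
  200+ beds: 140 × 55.6 = 7784
Adjusted estimate = 31,620 / 560 = 56.4643 → 56.5%.

56.5%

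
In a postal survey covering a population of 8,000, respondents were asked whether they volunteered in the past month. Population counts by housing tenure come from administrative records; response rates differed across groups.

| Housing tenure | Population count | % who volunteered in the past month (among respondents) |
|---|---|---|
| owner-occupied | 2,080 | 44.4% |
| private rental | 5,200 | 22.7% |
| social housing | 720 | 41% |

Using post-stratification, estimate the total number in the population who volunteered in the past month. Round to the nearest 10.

Estimated count per cell = population count × respondent percentage:
  owner-occupied: 2,080 × 44.4% = 923.52
  private rental: 5,200 × 22.7% = 1180.4
  social housing: 720 × 41% = 295.2
Estimated total = 2399.12 → 2,400.

2,400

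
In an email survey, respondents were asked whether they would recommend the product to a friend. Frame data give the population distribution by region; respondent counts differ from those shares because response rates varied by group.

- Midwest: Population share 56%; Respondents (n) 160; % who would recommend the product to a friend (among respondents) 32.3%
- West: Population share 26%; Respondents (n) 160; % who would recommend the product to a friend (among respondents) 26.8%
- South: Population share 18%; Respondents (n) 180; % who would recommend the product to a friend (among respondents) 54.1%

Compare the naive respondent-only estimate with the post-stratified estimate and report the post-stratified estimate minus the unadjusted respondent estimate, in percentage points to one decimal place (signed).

-3.6 percentage points

Naive respondent-only estimate (weights = respondent counts):
  (160/500)×32.3 + (160/500)×26.8 + (180/500)×54.1 = 38.388%
Post-stratifying to population shares instead:
  0.56×32.3 + 0.26×26.8 + 0.18×54.1 = 34.794%
Difference = 34.794 − 38.388 = -3.594 pp.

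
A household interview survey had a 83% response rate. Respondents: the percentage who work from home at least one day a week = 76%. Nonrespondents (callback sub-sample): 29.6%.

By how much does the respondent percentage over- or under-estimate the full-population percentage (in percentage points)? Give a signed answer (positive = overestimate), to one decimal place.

+7.9 percentage points

Nonresponse fraction = 1 − 0.83 = 0.17.
Bias = (nonresponse fraction) × (respondent percentage − nonrespondent percentage)
     = 0.17 × (76 − 29.6) = 0.17 × 46.4 = 7.888.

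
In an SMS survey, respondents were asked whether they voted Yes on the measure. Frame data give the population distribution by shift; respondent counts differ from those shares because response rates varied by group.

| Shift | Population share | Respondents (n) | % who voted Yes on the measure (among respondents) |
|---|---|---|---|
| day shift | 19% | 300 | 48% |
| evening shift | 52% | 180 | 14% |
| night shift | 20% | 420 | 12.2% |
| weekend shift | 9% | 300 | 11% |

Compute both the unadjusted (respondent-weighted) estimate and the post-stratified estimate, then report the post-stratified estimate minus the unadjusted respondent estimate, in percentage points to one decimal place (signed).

Naive respondent-only estimate (weights = respondent counts):
  (300/1200)×48 + (180/1200)×14 + (420/1200)×12.2 + (300/1200)×11 = 21.12%
Post-stratified estimate weights by population shares:
  0.19×48 + 0.52×14 + 0.2×12.2 + 0.09×11 = 19.83%
Difference = 19.83 − 21.12 = -1.29 pp.

-1.3 percentage points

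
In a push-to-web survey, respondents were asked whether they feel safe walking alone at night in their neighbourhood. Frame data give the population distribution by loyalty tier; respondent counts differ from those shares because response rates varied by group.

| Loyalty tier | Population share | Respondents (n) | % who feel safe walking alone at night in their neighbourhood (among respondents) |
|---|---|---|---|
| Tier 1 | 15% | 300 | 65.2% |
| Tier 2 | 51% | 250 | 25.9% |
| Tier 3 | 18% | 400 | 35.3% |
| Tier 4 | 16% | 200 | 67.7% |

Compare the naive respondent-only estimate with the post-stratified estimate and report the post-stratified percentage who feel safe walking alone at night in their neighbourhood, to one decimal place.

Unadjusted (pooled respondent) estimate weights by respondent counts:
  (300/1150)×65.2 + (250/1150)×25.9 + (400/1150)×35.3 + (200/1150)×67.7 = 46.6913%
Reweighting by population loyalty tier shares:
  0.15×65.2 + 0.51×25.9 + 0.18×35.3 + 0.16×67.7 = 40.175%

40.2%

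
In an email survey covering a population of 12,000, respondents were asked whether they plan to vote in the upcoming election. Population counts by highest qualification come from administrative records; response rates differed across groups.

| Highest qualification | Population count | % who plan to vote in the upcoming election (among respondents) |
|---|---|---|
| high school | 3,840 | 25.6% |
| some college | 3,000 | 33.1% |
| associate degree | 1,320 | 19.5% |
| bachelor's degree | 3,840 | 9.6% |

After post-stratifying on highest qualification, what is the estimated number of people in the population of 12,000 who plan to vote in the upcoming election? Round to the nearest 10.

Estimated count per cell = population count × respondent percentage:
  high school: 3,840 × 25.6% = 983.04
  some college: 3,000 × 33.1% = 993
  associate degree: 1,320 × 19.5% = 257.4
  bachelor's degree: 3,840 × 9.6% = 368.64
Estimated total = 2602.08 → 2,600.

2,600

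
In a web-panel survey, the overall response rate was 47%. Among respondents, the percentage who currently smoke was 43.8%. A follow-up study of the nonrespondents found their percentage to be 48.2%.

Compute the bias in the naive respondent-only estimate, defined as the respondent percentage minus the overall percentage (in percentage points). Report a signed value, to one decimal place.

-2.3 percentage points

Nonresponse fraction = 1 − 0.47 = 0.53.
Bias = (nonresponse fraction) × (respondent percentage − nonrespondent percentage)
     = 0.53 × (43.8 − 48.2) = 0.53 × -4.4 = -2.332.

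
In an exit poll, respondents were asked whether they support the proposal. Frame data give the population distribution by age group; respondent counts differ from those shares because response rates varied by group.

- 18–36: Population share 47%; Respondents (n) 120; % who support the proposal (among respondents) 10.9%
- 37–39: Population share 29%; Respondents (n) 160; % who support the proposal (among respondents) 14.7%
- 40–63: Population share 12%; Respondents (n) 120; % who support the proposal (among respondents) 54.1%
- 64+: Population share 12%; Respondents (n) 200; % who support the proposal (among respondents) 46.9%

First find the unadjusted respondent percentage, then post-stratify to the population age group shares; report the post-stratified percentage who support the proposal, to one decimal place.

21.5%

Unadjusted (pooled respondent) estimate weights by respondent counts:
  (120/600)×10.9 + (160/600)×14.7 + (120/600)×54.1 + (200/600)×46.9 = 32.5533%
Reweighting by population age group shares:
  0.47×10.9 + 0.29×14.7 + 0.12×54.1 + 0.12×46.9 = 21.506%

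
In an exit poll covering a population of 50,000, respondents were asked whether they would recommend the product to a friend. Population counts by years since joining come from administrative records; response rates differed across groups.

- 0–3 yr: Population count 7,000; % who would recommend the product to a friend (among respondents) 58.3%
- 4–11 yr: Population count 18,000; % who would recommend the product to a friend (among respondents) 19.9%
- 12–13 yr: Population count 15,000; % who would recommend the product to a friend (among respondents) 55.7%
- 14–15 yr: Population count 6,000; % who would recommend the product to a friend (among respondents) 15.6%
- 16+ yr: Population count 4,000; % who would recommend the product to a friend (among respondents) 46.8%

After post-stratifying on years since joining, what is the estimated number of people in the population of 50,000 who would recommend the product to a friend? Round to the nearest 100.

18,800

Estimated count per cell = population count × respondent percentage:
  0–3 yr: 7,000 × 58.3% = 4081
  4–11 yr: 18,000 × 19.9% = 3582
  12–13 yr: 15,000 × 55.7% = 8355
  14–15 yr: 6,000 × 15.6% = 936
  16+ yr: 4,000 × 46.8% = 1872
Estimated total = 18,826 → 18,800.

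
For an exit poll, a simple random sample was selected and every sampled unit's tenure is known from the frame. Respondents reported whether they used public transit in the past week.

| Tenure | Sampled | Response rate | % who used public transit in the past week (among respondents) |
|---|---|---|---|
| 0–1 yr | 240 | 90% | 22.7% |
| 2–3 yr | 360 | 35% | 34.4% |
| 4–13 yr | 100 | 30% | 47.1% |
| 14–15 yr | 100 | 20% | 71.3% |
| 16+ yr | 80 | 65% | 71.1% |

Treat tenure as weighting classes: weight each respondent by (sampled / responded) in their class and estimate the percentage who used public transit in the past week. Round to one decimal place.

40.2%

Each respondent's weight = sampled/responded in their class; summing within a class gives n_sampled, so:
  0–1 yr: 240 × 22.7 = 5448
  2–3 yr: 360 × 34.4 = 12,384
  4–13 yr: 100 × 47.1 = 4710
  14–15 yr: 100 × 71.3 = 7130
  16+ yr: 80 × 71.1 = 5688
Adjusted estimate = 35,360 / 880 = 40.1818 → 40.2%.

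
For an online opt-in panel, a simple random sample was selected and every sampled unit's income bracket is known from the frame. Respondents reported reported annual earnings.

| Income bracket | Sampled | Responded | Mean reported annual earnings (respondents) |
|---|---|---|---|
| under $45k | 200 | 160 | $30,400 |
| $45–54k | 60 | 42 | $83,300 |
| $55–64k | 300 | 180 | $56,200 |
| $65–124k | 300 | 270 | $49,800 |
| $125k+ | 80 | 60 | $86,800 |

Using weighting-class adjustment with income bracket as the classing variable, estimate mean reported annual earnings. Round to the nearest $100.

$53,000

Class response rates: under $45k 160/200 = 80%, $45–54k 42/60 = 70%, $55–64k 180/300 = 60%, $65–124k 270/300 = 90%, $125k+ 60/80 = 75%.
Each respondent's weight = sampled/responded in their class; summing within a class gives n_sampled, so:
  under $45k: 200 × 30,400 = 6,080,000
  $45–54k: 60 × 83,300 = 4,998,000
  $55–64k: 300 × 56,200 = 16,860,000
  $65–124k: 300 × 49,800 = 14,940,000
  $125k+: 80 × 86,800 = 6,944,000
Adjusted estimate = 49,822,000 / 940 = 53002.1 → $53,000.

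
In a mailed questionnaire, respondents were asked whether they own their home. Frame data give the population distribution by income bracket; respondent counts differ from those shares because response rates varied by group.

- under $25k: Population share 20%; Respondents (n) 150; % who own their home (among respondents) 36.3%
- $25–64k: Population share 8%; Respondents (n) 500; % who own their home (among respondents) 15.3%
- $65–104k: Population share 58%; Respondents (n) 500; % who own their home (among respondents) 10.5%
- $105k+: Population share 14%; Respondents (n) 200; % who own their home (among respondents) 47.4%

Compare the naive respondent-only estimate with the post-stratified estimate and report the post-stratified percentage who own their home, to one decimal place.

Naive respondent-only estimate (weights = respondent counts):
  (150/1350)×36.3 + (500/1350)×15.3 + (500/1350)×10.5 + (200/1350)×47.4 = 20.6111%
Post-stratified estimate weights by population shares:
  0.2×36.3 + 0.08×15.3 + 0.58×10.5 + 0.14×47.4 = 21.21%

21.2%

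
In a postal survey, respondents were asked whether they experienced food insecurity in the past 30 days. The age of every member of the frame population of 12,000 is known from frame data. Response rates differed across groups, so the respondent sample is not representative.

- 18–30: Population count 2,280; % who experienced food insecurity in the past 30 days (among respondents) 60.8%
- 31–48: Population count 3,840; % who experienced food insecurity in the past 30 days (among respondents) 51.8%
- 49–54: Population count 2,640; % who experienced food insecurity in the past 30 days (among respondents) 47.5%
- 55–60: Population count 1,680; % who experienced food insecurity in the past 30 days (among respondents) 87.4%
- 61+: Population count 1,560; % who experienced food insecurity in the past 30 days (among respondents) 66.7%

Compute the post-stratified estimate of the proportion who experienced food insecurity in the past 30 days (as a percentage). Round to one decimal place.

59.5%

Reweight to the known age distribution:
  18–30: (2,280/12,000) × 60.8 = 11.552
  31–48: (3,840/12,000) × 51.8 = 16.576
  49–54: (2,640/12,000) × 47.5 = 10.45
  55–60: (1,680/12,000) × 87.4 = 12.236
  61+: (1,560/12,000) × 66.7 = 8.671
Post-stratified estimate = 59.485 → 59.5%.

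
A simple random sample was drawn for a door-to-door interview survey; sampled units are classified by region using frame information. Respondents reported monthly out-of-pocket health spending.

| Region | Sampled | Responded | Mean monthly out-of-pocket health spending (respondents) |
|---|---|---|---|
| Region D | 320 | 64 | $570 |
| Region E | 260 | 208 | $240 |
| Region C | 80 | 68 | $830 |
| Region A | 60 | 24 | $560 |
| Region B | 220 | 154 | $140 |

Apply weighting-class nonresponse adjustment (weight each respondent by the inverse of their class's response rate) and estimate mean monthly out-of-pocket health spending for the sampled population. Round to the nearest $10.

Response rates by class: Region D 64/320 = 20%, Region E 208/260 = 80%, Region C 68/80 = 85%, Region A 24/60 = 40%, Region B 154/220 = 70%.
Inverse-response-rate weighting restores each class to its sampled count, so class totals weight by n_sampled:
  Region D: 320 × 570 = 182,400
  Region E: 260 × 240 = 62,400
  Region C: 80 × 830 = 66,400
  Region A: 60 × 560 = 33,600
  Region B: 220 × 140 = 30,800
Adjusted estimate = 375,600 / 940 = 399.574 → $400.

$400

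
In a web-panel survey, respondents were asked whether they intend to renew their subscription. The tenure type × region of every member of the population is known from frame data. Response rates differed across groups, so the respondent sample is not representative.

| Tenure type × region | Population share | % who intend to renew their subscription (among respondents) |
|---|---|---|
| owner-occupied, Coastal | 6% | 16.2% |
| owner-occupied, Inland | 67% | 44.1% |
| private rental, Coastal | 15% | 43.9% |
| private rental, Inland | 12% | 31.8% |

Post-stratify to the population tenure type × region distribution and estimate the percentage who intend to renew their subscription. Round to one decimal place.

Weight each group's respondent value by its population share:
  owner-occupied, Coastal: 0.06 × 16.2 = 0.972
  owner-occupied, Inland: 0.67 × 44.1 = 29.547
  private rental, Coastal: 0.15 × 43.9 = 6.585
  private rental, Inland: 0.12 × 31.8 = 3.816
Post-stratified estimate = 40.92 → 40.9%.

40.9%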